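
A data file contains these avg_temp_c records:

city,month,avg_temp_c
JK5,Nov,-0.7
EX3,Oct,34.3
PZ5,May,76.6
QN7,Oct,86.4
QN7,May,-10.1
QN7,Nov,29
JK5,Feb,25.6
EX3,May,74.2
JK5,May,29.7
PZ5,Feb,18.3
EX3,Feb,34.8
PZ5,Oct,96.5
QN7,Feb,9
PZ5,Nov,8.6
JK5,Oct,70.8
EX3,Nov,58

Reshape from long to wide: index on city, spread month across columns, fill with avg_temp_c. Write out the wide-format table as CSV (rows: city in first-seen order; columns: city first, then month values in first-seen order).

Columns: city plus the 4 distinct month values (Nov, Oct, May, Feb).
For example, row JK5 column Nov takes avg_temp_c=-0.7 from the long row (JK5, Nov).

city,Nov,Oct,May,Feb
JK5,-0.7,70.8,29.7,25.6
EX3,58,34.3,74.2,34.8
PZ5,8.6,96.5,76.6,18.3
QN7,29,86.4,-10.1,9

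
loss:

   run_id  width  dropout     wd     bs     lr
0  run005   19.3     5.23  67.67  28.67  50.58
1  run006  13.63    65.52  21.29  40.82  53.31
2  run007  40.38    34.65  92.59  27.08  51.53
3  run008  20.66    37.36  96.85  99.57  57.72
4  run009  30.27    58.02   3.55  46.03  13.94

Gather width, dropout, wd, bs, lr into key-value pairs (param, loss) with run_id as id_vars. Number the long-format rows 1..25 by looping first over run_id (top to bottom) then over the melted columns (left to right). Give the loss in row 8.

21.29

25 rows total (5 × 5). Row 8: index ⌊(8-1)/5⌋ = 1 into run_id → run006; (8-1) mod 5 = 2 into the melted columns → wd.
So row 8 is (run006, wd, 21.29); loss = 21.29.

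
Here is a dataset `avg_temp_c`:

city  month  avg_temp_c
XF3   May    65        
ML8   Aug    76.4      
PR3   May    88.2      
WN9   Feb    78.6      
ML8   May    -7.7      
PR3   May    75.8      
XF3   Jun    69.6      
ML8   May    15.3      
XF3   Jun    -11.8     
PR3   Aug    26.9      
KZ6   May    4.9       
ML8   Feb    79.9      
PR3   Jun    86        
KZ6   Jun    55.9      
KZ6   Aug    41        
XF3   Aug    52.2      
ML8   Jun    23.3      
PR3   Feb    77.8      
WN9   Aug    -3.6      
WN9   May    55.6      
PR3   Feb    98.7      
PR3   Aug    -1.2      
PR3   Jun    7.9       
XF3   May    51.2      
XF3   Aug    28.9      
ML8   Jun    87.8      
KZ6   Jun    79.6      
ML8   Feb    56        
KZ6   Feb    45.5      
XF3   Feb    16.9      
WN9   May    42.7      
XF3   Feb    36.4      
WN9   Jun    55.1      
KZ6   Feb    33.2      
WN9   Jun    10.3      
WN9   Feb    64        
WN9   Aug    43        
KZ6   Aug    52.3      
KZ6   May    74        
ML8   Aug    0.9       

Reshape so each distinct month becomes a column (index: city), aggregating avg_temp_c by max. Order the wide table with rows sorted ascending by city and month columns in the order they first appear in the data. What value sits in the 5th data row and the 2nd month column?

52.2

With rows sorted ascending by city, row 5 is city=XF3. month columns in first-appearance order: May, Aug, Feb, Jun; column 2 is Aug.
Long rows with city=XF3, month=Aug: max(52.2, 28.9) = 52.2.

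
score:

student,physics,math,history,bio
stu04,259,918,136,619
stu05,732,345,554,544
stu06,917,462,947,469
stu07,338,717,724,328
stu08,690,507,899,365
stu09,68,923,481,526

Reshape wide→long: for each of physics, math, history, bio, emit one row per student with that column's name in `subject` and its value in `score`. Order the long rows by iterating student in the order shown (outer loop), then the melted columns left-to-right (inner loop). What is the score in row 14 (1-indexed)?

24 rows total (6 × 4). Row 14: index ⌊(14-1)/4⌋ = 3 into student → stu07; (14-1) mod 4 = 1 into the melted columns → math.
So row 14 is (stu07, math, 717); score = 717.

717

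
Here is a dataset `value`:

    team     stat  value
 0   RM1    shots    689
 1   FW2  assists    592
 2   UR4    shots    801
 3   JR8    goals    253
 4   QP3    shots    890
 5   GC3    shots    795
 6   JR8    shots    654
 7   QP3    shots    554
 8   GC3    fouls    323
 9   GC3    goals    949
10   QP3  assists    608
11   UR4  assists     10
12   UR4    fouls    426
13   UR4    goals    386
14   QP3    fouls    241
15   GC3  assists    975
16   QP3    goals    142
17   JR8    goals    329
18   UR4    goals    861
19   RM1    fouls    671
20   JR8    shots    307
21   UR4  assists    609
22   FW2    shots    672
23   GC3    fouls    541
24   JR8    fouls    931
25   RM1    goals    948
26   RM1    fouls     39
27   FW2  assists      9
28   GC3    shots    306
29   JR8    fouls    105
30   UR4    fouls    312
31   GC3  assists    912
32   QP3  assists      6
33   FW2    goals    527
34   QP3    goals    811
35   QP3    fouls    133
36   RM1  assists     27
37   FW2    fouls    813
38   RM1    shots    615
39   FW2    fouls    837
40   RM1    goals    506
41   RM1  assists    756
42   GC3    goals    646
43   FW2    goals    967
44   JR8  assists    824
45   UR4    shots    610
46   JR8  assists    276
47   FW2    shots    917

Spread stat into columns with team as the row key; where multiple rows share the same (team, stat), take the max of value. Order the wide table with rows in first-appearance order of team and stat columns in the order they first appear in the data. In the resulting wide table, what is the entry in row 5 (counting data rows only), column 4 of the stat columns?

With rows in first-appearance order of team, row 5 is team=QP3. stat columns in first-appearance order: shots, assists, goals, fouls; column 4 is fouls.
Long rows with team=QP3, stat=fouls: max(241, 133) = 241.

241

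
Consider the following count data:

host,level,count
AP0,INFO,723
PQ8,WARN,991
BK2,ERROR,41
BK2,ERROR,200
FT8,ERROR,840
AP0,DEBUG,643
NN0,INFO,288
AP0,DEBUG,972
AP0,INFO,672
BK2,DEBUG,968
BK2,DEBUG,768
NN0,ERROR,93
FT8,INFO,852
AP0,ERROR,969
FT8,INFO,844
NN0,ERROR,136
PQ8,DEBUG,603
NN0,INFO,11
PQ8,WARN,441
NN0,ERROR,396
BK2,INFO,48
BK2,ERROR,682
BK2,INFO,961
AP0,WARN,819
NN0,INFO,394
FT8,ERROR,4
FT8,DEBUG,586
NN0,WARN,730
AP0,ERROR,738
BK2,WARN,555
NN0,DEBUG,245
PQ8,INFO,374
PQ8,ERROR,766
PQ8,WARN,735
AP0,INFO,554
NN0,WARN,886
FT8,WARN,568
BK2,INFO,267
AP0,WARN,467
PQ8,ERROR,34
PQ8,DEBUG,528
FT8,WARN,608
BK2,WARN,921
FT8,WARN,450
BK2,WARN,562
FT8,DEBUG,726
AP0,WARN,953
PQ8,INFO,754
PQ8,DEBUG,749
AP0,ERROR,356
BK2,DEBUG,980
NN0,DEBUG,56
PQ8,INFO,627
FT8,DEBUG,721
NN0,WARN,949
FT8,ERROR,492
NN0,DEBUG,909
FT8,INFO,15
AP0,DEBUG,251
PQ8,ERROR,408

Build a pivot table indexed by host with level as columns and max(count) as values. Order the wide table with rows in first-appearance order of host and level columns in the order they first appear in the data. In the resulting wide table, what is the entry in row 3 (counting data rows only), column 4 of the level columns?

With rows in first-appearance order of host, row 3 is host=BK2. level columns in first-appearance order: INFO, WARN, ERROR, DEBUG; column 4 is DEBUG.
Long rows with host=BK2, level=DEBUG: max(968, 768, 980) = 980.

980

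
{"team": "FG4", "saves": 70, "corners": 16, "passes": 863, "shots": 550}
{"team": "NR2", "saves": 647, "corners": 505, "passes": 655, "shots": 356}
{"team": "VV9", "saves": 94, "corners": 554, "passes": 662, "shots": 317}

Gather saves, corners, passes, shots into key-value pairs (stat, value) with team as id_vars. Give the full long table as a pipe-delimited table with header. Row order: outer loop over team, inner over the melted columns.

Each (team, column) pair becomes one row: 3 × 4 = 12 rows.
For example, (FG4, saves) → value=70.

| team | stat | value |
| FG4 | saves | 70 |
| FG4 | corners | 16 |
| FG4 | passes | 863 |
| FG4 | shots | 550 |
| NR2 | saves | 647 |
| NR2 | corners | 505 |
| NR2 | passes | 655 |
| NR2 | shots | 356 |
| VV9 | saves | 94 |
| VV9 | corners | 554 |
| VV9 | passes | 662 |
| VV9 | shots | 317 |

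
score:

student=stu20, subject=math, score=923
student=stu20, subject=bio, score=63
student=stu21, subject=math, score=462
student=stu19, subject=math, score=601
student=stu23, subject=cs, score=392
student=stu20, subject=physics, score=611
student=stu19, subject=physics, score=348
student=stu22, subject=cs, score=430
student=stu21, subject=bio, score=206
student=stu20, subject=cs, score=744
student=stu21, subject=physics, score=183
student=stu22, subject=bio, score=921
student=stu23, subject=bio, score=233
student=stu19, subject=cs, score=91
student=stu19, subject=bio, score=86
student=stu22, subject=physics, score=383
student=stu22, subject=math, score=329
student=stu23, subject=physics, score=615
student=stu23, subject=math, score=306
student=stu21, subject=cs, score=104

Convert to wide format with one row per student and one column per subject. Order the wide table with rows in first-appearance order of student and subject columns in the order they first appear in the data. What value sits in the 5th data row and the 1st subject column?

329

With rows in first-appearance order of student, row 5 is student=stu22. subject columns in first-appearance order: math, bio, cs, physics; column 1 is math.
Long rows with student=stu22, subject=math: score = 329.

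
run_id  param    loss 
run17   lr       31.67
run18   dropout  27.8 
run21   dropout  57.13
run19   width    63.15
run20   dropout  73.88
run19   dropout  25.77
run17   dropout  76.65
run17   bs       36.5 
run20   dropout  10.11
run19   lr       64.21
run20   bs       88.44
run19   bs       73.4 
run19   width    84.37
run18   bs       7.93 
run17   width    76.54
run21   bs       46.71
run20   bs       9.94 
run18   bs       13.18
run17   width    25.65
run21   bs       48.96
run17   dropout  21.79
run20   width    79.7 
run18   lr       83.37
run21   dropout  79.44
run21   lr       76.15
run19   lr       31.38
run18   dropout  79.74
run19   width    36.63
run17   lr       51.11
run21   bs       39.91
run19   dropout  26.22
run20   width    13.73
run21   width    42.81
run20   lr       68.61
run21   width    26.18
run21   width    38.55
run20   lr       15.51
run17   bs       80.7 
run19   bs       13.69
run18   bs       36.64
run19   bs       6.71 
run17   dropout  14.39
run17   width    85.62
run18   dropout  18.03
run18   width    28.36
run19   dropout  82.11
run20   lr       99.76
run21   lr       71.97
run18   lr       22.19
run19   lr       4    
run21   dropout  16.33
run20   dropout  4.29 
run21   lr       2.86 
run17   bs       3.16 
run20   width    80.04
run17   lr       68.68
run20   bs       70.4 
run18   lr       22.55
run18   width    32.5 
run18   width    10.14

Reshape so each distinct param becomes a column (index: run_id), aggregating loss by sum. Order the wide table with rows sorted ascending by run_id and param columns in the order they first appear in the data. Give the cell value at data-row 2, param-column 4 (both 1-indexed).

With rows sorted ascending by run_id, row 2 is run_id=run18. param columns in first-appearance order: lr, dropout, width, bs; column 4 is bs.
Long rows with run_id=run18, param=bs: 7.93 + 13.18 + 36.64 = 57.75.

57.75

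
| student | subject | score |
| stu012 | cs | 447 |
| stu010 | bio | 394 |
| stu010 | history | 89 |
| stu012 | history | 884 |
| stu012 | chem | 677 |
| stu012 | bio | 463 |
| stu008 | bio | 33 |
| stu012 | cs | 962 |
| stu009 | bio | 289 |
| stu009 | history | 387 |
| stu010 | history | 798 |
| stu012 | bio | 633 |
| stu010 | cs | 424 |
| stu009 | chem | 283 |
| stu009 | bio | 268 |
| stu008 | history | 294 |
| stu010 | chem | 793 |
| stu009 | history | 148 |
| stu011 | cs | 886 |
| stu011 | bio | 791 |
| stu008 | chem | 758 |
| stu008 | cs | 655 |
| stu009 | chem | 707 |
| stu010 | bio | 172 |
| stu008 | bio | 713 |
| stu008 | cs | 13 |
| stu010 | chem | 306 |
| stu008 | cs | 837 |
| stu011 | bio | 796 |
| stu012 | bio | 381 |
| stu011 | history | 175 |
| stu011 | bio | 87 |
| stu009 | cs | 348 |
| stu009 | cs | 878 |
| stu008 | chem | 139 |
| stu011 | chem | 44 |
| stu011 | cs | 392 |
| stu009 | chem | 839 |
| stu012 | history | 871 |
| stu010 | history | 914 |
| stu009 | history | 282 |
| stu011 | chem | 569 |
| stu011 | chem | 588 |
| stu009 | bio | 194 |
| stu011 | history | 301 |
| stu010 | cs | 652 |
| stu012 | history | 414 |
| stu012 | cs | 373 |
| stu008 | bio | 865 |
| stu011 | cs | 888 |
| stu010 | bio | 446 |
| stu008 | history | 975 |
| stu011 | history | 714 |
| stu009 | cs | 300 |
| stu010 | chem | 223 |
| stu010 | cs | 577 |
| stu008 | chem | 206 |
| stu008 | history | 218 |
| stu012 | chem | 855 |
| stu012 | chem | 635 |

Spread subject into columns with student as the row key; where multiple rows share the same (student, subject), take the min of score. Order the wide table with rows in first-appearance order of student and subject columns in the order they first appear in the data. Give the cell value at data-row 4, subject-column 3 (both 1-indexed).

With rows in first-appearance order of student, row 4 is student=stu009. subject columns in first-appearance order: cs, bio, history, chem; column 3 is history.
Long rows with student=stu009, subject=history: min(387, 148, 282) = 148.

148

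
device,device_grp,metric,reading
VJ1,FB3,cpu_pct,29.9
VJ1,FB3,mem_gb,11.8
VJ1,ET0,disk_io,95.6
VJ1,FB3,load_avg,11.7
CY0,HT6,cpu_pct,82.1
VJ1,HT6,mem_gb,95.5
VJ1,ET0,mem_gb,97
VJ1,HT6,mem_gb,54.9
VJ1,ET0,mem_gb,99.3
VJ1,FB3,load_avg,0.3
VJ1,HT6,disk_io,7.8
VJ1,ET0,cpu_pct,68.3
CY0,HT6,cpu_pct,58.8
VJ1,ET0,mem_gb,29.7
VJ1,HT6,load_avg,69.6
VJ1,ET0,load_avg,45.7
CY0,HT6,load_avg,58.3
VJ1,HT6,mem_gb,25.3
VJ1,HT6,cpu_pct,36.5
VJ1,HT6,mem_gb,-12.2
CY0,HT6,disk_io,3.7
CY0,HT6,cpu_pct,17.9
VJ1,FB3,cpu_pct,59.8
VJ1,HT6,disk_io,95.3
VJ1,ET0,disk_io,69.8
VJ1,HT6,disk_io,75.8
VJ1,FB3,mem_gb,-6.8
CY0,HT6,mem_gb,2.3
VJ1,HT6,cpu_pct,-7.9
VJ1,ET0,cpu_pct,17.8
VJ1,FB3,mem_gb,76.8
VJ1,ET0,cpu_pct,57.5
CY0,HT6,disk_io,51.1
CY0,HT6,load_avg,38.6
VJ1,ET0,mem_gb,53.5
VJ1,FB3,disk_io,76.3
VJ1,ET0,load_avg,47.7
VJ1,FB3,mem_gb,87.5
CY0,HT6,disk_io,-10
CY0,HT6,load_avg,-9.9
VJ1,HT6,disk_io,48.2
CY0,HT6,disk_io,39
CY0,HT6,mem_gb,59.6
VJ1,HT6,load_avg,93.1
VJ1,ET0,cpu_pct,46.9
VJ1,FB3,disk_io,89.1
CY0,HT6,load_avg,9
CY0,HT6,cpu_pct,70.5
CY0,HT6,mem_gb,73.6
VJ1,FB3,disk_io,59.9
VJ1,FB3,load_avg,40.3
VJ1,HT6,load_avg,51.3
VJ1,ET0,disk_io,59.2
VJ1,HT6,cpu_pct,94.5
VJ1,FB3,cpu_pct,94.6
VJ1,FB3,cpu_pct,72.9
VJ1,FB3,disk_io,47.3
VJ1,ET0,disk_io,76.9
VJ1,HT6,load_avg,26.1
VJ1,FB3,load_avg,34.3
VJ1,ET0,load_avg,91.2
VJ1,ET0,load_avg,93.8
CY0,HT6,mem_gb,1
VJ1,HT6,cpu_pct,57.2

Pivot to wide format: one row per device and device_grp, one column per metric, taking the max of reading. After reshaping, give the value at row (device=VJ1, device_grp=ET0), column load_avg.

93.8

Rows with device=VJ1, device_grp=ET0 and metric=load_avg: reading values are 45.7, 47.7, 91.2, 93.8.
max(45.7, 47.7, 91.2, 93.8) = 93.8.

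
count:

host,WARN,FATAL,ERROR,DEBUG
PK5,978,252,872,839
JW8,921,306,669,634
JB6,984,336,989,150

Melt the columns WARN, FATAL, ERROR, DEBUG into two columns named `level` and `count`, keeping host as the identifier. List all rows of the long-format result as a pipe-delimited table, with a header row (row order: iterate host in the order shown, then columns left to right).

Each (host, column) pair becomes one row: 3 × 4 = 12 rows.
For example, (PK5, WARN) → count=978.

| host | level | count |
| PK5 | WARN | 978 |
| PK5 | FATAL | 252 |
| PK5 | ERROR | 872 |
| PK5 | DEBUG | 839 |
| JW8 | WARN | 921 |
| JW8 | FATAL | 306 |
| JW8 | ERROR | 669 |
| JW8 | DEBUG | 634 |
| JB6 | WARN | 984 |
| JB6 | FATAL | 336 |
| JB6 | ERROR | 989 |
| JB6 | DEBUG | 150 |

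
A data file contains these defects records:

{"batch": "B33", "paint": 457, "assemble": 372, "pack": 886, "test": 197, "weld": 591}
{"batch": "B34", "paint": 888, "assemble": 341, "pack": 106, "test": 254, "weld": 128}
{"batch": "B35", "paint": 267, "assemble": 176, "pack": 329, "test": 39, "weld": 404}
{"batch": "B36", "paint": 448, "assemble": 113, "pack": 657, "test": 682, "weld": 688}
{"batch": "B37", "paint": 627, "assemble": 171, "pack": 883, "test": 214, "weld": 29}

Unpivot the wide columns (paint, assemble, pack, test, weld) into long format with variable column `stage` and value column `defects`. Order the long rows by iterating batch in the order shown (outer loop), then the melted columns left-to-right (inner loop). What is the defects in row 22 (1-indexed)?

171

25 rows total (5 × 5). Row 22: index ⌊(22-1)/5⌋ = 4 into batch → B37; (22-1) mod 5 = 1 into the melted columns → assemble.
So row 22 is (B37, assemble, 171); defects = 171.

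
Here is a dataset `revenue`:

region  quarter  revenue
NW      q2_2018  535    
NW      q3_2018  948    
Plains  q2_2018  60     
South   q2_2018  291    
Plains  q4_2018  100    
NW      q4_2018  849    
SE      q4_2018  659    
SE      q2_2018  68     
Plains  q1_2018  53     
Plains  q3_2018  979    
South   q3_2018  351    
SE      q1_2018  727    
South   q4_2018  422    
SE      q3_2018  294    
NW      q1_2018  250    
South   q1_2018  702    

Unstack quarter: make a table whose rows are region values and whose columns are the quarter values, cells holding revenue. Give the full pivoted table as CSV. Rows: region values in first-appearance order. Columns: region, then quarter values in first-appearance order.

region,q2_2018,q3_2018,q4_2018,q1_2018
NW,535,948,849,250
Plains,60,979,100,53
South,291,351,422,702
SE,68,294,659,727

Columns: region plus the 4 distinct quarter values (q2_2018, q3_2018, q4_2018, q1_2018).
For example, row NW column q2_2018 takes revenue=535 from the long row (NW, q2_2018).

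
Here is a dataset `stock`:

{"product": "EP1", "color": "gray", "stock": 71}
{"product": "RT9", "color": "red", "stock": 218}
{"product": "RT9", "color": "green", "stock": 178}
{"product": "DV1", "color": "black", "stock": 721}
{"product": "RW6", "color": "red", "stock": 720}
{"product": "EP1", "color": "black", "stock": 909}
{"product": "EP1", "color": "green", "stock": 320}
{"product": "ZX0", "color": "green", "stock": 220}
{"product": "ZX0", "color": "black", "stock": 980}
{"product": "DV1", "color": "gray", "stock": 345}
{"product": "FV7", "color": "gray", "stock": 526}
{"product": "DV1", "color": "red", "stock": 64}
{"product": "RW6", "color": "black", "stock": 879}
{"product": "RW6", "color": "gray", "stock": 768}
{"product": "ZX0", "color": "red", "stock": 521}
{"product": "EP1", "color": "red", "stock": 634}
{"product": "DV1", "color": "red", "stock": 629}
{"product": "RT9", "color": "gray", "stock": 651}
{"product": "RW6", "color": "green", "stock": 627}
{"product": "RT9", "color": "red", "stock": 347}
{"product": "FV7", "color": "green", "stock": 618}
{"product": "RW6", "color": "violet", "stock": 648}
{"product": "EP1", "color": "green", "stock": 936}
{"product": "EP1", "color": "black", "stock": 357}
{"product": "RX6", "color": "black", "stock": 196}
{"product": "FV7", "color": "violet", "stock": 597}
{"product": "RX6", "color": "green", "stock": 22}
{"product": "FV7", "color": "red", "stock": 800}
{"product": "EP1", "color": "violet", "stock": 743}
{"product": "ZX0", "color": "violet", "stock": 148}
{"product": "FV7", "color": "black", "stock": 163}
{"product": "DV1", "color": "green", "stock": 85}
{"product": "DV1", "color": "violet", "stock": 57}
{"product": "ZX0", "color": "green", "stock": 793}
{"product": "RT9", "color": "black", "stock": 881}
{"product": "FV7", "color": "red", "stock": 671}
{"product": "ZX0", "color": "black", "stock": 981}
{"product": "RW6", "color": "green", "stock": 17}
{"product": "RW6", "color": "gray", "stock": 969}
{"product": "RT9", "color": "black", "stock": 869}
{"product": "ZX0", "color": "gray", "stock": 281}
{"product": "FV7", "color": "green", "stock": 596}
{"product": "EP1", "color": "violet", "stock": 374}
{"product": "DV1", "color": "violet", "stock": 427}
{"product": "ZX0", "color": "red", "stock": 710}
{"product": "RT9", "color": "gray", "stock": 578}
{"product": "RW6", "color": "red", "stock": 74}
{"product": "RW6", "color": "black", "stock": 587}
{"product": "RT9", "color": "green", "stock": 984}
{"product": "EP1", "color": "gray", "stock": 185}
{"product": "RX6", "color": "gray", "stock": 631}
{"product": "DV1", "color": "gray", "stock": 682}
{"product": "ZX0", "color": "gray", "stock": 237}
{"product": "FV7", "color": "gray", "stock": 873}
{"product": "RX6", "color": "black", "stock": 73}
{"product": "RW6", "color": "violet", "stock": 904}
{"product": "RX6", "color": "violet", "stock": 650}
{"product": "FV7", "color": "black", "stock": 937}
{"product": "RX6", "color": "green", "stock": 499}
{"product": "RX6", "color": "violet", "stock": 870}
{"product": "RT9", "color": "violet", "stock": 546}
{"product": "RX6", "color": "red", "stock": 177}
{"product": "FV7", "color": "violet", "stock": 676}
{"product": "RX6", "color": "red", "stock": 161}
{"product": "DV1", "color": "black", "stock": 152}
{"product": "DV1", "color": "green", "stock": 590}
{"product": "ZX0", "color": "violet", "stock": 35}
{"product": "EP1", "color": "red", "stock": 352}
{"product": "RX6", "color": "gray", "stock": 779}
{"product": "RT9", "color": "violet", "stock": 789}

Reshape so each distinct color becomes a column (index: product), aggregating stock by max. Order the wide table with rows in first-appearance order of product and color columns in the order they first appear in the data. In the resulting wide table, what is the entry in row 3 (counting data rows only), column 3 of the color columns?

590

With rows in first-appearance order of product, row 3 is product=DV1. color columns in first-appearance order: gray, red, green, black, violet; column 3 is green.
Long rows with product=DV1, color=green: max(85, 590) = 590.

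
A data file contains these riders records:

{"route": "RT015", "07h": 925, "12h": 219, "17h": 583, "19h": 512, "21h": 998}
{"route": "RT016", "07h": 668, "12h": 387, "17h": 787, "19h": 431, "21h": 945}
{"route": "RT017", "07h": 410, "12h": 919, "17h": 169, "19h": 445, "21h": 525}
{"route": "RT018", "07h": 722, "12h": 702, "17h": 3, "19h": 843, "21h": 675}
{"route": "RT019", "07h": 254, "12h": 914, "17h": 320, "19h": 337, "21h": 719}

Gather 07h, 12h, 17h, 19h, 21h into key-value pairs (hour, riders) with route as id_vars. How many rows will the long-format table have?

5 route values × 5 melted columns = 25 rows.

25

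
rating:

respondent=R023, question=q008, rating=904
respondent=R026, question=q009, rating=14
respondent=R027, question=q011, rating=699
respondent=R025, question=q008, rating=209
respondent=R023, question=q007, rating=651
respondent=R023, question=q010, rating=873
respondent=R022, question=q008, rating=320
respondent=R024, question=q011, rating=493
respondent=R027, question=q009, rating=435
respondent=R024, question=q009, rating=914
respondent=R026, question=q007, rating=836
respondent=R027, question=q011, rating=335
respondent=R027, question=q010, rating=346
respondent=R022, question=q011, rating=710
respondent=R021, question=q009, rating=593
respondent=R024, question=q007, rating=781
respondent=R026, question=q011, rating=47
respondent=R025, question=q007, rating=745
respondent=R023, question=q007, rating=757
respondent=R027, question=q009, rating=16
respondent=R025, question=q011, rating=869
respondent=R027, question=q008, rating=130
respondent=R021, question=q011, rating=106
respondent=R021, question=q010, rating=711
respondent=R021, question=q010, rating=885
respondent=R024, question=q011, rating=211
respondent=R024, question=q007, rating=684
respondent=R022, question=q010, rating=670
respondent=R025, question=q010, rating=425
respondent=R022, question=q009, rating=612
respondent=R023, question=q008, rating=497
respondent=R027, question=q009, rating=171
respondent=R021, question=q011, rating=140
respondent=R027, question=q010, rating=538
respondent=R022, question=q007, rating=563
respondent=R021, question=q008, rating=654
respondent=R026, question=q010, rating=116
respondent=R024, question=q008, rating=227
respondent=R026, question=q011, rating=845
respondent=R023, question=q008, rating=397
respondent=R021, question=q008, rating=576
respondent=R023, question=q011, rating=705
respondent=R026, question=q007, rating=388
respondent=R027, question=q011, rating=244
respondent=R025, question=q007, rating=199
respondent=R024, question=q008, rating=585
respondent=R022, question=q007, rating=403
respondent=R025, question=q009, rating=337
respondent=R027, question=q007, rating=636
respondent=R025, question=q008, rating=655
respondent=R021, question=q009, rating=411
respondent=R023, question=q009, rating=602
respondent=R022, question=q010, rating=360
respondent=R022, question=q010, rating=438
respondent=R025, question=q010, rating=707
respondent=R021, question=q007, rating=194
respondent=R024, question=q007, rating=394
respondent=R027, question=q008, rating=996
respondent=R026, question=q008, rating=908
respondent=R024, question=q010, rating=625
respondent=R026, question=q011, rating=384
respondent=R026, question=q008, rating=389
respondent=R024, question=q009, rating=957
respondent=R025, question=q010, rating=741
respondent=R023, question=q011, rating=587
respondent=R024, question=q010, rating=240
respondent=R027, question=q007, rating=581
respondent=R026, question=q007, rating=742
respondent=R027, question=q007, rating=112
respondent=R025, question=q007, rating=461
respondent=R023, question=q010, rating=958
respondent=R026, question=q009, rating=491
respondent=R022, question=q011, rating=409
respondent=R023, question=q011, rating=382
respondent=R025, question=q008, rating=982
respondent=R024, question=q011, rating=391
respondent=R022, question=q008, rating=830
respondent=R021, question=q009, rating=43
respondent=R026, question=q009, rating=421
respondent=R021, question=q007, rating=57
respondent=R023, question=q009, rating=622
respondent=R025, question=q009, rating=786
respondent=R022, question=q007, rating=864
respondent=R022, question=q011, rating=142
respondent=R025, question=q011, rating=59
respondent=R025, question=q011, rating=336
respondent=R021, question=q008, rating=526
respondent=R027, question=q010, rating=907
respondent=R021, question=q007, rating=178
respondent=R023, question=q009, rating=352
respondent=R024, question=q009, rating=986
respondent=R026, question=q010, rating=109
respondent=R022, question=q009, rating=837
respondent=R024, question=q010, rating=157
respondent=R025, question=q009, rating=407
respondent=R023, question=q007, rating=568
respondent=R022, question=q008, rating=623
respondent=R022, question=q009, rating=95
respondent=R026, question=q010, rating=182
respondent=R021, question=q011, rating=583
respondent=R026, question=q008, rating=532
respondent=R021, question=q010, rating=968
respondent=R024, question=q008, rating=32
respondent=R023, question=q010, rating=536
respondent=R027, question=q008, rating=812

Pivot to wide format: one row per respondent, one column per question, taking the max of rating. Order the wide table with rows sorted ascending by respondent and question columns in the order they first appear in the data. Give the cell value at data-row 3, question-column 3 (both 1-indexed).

With rows sorted ascending by respondent, row 3 is respondent=R023. question columns in first-appearance order: q008, q009, q011, q007, q010; column 3 is q011.
Long rows with respondent=R023, question=q011: max(705, 587, 382) = 705.

705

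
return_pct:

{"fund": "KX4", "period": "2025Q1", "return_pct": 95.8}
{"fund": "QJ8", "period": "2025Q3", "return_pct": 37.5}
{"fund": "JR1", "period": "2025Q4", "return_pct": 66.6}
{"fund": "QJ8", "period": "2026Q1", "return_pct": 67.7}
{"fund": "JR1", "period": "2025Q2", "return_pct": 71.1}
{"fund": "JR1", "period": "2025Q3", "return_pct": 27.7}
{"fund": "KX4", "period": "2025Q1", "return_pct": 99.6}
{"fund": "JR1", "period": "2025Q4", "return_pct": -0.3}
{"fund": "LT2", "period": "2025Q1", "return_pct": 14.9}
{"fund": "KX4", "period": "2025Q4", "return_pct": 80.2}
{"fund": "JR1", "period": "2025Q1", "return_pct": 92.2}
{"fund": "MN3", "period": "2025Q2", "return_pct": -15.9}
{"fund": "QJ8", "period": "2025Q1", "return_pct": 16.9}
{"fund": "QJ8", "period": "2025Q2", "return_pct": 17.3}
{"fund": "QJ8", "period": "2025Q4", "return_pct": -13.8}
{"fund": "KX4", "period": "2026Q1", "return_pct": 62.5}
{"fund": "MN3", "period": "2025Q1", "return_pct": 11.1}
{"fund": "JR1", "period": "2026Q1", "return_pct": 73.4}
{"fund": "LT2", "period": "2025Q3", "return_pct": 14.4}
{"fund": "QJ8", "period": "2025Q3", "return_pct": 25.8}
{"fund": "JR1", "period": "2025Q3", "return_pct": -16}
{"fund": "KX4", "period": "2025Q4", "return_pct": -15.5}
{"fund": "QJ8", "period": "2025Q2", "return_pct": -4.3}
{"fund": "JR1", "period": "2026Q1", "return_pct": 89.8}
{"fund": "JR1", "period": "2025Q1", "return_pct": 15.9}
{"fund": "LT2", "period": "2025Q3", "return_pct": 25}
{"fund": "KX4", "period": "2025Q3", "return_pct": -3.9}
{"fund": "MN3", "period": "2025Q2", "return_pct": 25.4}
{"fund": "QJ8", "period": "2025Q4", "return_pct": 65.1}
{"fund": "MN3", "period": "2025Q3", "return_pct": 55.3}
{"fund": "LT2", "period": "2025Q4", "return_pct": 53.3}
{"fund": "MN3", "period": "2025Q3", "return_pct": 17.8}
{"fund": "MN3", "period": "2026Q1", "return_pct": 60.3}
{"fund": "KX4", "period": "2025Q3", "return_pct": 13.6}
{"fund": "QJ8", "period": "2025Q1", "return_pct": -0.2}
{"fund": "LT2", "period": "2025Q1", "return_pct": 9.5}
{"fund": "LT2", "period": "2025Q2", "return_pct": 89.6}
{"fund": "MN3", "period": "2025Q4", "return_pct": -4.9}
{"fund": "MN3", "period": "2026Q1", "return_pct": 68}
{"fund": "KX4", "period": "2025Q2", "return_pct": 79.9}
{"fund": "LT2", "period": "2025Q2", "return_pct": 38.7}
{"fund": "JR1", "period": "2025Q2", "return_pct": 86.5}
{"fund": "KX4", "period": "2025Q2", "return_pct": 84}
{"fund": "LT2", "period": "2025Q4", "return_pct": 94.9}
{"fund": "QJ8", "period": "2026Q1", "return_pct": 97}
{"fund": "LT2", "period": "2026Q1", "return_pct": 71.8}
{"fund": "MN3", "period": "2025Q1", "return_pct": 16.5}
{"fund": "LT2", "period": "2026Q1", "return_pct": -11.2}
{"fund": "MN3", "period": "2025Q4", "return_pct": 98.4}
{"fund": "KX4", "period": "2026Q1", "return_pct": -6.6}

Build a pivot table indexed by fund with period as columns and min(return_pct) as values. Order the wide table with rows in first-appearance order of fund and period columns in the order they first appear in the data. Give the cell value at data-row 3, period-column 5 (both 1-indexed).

71.1

With rows in first-appearance order of fund, row 3 is fund=JR1. period columns in first-appearance order: 2025Q1, 2025Q3, 2025Q4, 2026Q1, 2025Q2; column 5 is 2025Q2.
Long rows with fund=JR1, period=2025Q2: min(71.1, 86.5) = 71.1.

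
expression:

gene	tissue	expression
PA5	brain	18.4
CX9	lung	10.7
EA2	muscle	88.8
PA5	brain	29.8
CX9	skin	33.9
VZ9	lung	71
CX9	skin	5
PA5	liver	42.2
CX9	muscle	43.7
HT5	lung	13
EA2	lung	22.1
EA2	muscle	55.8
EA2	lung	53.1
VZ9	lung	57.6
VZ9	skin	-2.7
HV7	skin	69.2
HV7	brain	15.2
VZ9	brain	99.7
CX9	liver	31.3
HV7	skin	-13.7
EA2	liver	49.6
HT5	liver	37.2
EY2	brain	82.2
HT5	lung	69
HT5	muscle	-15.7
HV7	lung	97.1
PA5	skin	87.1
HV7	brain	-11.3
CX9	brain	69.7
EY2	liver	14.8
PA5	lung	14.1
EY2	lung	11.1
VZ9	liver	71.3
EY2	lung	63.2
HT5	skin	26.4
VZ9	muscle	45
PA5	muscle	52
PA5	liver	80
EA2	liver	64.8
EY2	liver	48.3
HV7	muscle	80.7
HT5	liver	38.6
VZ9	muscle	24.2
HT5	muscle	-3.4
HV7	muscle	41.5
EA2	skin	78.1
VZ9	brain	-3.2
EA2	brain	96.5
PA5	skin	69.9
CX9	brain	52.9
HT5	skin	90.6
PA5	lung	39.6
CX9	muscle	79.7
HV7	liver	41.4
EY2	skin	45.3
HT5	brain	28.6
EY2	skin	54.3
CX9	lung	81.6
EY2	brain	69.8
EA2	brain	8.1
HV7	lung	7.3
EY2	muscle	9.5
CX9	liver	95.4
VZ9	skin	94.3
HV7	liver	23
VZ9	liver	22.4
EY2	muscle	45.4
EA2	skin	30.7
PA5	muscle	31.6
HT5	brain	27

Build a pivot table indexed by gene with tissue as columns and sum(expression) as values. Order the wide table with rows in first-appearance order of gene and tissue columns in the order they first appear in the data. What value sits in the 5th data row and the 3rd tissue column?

With rows in first-appearance order of gene, row 5 is gene=HT5. tissue columns in first-appearance order: brain, lung, muscle, skin, liver; column 3 is muscle.
Long rows with gene=HT5, tissue=muscle: -15.7 + -3.4 = -19.1.

-19.1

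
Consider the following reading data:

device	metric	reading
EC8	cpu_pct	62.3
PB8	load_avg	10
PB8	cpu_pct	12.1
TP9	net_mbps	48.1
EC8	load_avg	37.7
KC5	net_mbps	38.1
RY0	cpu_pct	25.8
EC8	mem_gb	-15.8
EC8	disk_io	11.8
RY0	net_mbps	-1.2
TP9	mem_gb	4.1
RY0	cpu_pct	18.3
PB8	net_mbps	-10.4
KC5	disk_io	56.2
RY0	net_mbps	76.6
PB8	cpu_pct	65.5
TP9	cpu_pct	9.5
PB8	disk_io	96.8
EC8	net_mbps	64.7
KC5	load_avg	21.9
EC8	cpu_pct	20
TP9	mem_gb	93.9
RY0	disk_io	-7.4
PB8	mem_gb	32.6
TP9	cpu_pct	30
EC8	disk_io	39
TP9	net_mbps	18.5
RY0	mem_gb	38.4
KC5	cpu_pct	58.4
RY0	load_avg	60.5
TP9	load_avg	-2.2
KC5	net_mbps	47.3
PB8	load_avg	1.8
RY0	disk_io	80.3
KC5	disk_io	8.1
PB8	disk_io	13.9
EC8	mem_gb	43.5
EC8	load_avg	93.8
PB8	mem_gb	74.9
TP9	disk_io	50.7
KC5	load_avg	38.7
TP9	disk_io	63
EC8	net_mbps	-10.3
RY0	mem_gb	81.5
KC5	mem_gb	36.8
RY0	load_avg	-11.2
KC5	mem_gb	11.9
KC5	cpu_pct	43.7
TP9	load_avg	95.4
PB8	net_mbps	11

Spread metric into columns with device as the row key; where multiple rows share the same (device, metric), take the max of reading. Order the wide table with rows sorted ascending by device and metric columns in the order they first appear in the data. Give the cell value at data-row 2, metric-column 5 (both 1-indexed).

With rows sorted ascending by device, row 2 is device=KC5. metric columns in first-appearance order: cpu_pct, load_avg, net_mbps, mem_gb, disk_io; column 5 is disk_io.
Long rows with device=KC5, metric=disk_io: max(56.2, 8.1) = 56.2.

56.2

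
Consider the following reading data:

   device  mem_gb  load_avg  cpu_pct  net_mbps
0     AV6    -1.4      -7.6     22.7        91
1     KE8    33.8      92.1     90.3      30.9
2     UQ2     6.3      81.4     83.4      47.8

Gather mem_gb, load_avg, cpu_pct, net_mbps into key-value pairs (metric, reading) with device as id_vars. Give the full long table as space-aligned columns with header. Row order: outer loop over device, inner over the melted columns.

device  metric    reading
AV6     mem_gb    -1.4   
AV6     load_avg  -7.6   
AV6     cpu_pct   22.7   
AV6     net_mbps  91     
KE8     mem_gb    33.8   
KE8     load_avg  92.1   
KE8     cpu_pct   90.3   
KE8     net_mbps  30.9   
UQ2     mem_gb    6.3    
UQ2     load_avg  81.4   
UQ2     cpu_pct   83.4   
UQ2     net_mbps  47.8   

Each (device, column) pair becomes one row: 3 × 4 = 12 rows.
For example, (AV6, mem_gb) → reading=-1.4.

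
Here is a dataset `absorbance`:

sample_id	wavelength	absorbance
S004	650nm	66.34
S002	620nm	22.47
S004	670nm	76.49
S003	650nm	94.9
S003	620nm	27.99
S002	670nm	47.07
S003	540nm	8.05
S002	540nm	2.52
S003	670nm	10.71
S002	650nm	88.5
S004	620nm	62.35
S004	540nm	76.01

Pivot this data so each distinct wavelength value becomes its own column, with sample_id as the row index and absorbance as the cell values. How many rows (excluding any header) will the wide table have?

3 distinct sample_id values → 3 rows.

3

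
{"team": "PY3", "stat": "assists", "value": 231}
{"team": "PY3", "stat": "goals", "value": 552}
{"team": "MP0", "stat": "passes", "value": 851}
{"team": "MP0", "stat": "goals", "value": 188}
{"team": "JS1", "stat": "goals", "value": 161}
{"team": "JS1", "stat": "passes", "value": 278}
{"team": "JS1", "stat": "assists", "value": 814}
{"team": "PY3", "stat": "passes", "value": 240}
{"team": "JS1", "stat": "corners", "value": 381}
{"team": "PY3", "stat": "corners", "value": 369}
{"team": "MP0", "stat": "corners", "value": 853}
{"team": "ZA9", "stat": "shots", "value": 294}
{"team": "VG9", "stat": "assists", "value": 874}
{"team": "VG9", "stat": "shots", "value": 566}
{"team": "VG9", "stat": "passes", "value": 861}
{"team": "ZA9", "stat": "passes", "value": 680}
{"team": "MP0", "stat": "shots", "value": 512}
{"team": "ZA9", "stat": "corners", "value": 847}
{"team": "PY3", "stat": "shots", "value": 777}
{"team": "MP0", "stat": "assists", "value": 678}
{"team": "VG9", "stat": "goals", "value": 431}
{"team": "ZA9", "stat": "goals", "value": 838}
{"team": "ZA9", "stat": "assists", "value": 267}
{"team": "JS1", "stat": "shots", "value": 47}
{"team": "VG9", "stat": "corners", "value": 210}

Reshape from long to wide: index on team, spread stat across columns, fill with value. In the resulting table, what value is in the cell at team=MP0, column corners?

Wide layout: rows indexed by team, columns are the 5 distinct stat values (assists, goals, passes, corners, shots).
Cell (team=MP0, stat=corners) draws from the long row where team=MP0 and stat=corners, which has value=853.

853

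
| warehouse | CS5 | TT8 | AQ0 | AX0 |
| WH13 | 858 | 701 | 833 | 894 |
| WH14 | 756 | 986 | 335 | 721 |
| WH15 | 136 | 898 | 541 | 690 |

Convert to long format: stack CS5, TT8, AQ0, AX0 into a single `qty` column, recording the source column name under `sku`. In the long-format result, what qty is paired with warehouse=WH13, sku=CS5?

Unpivoting turns each (warehouse, wide-column) pair into one long row.
The wide cell at row WH13, column CS5 holds 858, so the long row (WH13, CS5) has qty=858.

858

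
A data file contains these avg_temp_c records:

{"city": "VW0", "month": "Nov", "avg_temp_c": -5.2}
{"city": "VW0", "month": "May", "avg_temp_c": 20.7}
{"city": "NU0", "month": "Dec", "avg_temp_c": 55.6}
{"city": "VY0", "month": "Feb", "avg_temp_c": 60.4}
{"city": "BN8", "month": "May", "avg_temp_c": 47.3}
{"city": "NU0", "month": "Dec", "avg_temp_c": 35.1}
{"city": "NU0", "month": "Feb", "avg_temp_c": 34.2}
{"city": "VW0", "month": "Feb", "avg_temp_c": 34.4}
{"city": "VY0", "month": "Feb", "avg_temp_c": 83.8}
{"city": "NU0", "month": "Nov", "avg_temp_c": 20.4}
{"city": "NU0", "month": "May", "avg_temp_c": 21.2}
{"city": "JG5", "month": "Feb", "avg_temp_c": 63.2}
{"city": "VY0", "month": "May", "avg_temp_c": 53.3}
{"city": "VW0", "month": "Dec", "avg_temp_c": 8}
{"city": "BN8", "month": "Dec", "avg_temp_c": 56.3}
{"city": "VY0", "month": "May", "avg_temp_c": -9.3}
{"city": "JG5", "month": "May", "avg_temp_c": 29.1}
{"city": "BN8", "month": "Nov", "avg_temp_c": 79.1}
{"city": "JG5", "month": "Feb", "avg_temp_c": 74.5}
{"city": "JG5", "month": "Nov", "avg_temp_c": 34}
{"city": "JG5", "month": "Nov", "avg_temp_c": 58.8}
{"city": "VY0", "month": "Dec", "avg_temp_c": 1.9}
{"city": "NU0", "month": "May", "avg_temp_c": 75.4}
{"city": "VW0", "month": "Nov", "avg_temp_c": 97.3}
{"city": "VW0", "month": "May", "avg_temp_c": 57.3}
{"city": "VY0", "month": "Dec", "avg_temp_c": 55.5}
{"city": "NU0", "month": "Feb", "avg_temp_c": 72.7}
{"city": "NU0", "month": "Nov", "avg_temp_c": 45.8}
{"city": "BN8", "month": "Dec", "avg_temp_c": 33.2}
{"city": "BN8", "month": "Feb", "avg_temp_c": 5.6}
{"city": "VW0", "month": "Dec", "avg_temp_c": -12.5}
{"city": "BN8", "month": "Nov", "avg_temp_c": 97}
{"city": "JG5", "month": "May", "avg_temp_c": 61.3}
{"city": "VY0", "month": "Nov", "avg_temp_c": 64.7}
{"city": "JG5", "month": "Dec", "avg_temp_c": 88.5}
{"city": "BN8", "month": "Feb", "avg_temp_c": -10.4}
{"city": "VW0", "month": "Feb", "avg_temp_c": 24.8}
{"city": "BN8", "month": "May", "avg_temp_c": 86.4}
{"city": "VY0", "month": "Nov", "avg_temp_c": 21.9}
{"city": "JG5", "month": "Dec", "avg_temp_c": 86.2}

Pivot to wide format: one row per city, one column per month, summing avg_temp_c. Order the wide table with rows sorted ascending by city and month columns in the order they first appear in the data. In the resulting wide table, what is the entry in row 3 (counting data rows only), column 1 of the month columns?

With rows sorted ascending by city, row 3 is city=NU0. month columns in first-appearance order: Nov, May, Dec, Feb; column 1 is Nov.
Long rows with city=NU0, month=Nov: 20.4 + 45.8 = 66.2.

66.2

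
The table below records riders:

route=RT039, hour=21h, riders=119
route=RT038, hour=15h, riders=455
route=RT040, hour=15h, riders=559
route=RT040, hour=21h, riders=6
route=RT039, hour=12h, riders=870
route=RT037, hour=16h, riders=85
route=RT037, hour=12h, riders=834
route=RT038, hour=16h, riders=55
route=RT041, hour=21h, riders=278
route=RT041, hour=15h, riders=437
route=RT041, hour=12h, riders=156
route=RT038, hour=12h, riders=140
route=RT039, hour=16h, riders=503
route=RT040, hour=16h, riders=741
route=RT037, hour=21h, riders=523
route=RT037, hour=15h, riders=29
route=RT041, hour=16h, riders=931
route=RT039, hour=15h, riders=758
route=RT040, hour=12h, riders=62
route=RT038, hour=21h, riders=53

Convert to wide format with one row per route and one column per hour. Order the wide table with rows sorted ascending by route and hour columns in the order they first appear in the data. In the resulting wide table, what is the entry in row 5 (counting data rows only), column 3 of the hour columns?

With rows sorted ascending by route, row 5 is route=RT041. hour columns in first-appearance order: 21h, 15h, 12h, 16h; column 3 is 12h.
Long rows with route=RT041, hour=12h: riders = 156.

156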